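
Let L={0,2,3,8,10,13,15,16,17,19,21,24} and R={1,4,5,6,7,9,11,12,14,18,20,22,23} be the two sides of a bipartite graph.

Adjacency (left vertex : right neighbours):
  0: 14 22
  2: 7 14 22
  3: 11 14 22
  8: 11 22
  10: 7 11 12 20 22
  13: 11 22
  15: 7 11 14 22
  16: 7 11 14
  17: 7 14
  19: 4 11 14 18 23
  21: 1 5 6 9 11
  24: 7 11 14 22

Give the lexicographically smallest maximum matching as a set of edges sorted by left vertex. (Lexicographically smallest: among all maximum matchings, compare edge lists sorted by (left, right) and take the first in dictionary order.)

|M| = 7 (so the lex-smallest maximum matching has 7 edges)
process left vertices in ascending order; for each, take the smallest-labelled available neighbour that still permits 7 edges overall, or leave it unmatched if none does
lex-smallest matching: {0-14, 2-7, 3-11, 8-22, 10-12, 19-4, 21-1}

Lex-smallest maximum matching: {(0,14), (2,7), (3,11), (8,22), (10,12), (19,4), (21,1)}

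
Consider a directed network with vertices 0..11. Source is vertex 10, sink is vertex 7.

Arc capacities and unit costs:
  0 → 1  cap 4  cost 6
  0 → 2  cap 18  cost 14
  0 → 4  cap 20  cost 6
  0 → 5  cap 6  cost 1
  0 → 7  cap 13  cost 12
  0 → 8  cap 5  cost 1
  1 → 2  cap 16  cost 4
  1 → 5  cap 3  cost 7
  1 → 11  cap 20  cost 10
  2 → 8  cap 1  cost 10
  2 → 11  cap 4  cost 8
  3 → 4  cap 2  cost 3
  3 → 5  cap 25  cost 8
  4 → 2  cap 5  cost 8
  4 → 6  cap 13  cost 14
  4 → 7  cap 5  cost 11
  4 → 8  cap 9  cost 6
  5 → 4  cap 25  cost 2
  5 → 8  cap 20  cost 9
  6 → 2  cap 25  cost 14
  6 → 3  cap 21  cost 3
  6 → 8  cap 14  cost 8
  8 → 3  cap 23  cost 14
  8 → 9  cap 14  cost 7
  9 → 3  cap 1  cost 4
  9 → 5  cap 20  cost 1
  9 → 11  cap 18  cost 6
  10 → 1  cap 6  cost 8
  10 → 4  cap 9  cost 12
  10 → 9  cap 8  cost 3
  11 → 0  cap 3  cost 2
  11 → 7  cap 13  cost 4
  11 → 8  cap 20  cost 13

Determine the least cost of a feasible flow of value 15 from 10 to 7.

Minimum cost for 15 units: 260

shortest-cost path #1: 10→9→11→7 push 8 @ unit cost 13 (adds 104)
shortest-cost path #2: 10→1→11→7 push 5 @ unit cost 22 (adds 110)
shortest-cost path #3: 10→4→7 push 2 @ unit cost 23 (adds 46)
total cost = 260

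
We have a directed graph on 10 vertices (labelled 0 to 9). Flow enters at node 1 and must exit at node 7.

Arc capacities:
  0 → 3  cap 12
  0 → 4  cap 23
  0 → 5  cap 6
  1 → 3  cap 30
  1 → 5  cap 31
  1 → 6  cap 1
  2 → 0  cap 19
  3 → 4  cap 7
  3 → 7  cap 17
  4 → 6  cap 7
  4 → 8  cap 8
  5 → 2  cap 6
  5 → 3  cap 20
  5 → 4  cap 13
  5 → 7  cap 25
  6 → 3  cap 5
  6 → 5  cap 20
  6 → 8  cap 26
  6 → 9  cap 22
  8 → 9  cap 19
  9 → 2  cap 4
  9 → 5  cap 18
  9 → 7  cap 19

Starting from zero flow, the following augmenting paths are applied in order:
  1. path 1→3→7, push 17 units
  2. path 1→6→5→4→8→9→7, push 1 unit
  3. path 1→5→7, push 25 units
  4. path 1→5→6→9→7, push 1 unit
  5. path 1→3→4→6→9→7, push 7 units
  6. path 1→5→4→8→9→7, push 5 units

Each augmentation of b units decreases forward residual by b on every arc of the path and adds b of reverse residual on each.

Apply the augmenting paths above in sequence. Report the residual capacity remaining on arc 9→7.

after path 1 (1→3→7, push 17): res(9,7)=19
after path 2 (1→6→5→4→8→9→7, push 1): res(9,7)=18
after path 3 (1→5→7, push 25): res(9,7)=18
after path 4 (1→5→6→9→7, push 1): res(9,7)=17
after path 5 (1→3→4→6→9→7, push 7): res(9,7)=10
after path 6 (1→5→4→8→9→7, push 5): res(9,7)=5

Residual capacity of (9,7): 5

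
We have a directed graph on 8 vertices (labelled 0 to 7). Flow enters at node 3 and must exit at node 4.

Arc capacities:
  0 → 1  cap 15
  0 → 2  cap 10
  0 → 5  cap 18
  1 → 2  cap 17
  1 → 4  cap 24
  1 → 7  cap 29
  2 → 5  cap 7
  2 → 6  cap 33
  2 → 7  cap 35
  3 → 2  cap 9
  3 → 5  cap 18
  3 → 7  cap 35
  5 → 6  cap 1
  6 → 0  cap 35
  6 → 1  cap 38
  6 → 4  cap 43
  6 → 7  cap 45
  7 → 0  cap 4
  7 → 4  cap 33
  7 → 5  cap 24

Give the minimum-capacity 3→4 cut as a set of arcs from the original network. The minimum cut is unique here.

augment #1: 3→7→4 push 33
augment #2: 3→2→6→4 push 9
augment #3: 3→5→6→4 push 1
augment #4: 3→7→0→1→4 push 2
max flow = 45; residual-reachable set from 3 gives S-side
cut edges (S→T): {(3,2), (3,7), (5,6)} total cap 45

Min-cut arcs: {(3,2), (3,7), (5,6)} (total capacity 45)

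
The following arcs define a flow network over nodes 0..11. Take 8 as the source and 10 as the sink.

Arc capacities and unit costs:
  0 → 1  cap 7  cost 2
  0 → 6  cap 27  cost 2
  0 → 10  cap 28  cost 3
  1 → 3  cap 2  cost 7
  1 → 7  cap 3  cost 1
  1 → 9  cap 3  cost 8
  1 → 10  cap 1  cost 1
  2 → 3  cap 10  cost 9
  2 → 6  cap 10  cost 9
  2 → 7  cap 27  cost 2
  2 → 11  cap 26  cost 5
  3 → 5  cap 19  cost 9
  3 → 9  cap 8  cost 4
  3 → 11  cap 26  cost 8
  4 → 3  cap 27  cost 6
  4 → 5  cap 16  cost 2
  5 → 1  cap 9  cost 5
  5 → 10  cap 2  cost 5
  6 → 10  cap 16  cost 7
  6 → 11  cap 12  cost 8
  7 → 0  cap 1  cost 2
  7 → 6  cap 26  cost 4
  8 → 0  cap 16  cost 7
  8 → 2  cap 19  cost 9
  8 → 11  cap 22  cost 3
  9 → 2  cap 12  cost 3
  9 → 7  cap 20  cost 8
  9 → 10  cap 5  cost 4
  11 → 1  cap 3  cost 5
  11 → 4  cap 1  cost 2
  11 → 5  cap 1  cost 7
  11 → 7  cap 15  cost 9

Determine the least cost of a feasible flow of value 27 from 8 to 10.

Minimum cost for 27 units: 362

shortest-cost path #1: 8→11→1→10 push 1 @ unit cost 9 (adds 9)
shortest-cost path #2: 8→0→10 push 16 @ unit cost 10 (adds 160)
shortest-cost path #3: 8→11→4→5→10 push 1 @ unit cost 12 (adds 12)
shortest-cost path #4: 8→11→1→7→0→10 push 1 @ unit cost 14 (adds 14)
shortest-cost path #5: 8→11→5→10 push 1 @ unit cost 15 (adds 15)
shortest-cost path #6: 8→11→1→9→10 push 1 @ unit cost 20 (adds 20)
shortest-cost path #7: 8→2→7→6→10 push 6 @ unit cost 22 (adds 132)
total cost = 362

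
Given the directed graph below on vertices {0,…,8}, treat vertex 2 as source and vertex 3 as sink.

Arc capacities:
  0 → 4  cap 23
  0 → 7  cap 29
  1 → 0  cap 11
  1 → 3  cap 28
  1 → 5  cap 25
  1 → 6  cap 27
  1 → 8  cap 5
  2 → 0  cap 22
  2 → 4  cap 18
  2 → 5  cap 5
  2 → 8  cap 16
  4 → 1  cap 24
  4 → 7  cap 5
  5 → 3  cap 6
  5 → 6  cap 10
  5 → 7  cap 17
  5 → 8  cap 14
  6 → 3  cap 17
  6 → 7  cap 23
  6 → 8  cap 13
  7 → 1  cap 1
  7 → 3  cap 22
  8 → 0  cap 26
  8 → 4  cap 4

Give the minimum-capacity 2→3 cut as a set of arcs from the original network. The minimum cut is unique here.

Min-cut arcs: {(2,5), (4,1), (7,1), (7,3)} (total capacity 52)

augment #1: 2→5→3 push 5
augment #2: 2→0→7→3 push 22
augment #3: 2→4→1→3 push 18
augment #4: 2→8→4→1→3 push 4
augment #5: 2→8→0→4→1→3 push 2
augment #6: 2→8→0→7→1→3 push 1
max flow = 52; residual-reachable set from 2 gives S-side
cut edges (S→T): {(2,5), (4,1), (7,1), (7,3)} total cap 52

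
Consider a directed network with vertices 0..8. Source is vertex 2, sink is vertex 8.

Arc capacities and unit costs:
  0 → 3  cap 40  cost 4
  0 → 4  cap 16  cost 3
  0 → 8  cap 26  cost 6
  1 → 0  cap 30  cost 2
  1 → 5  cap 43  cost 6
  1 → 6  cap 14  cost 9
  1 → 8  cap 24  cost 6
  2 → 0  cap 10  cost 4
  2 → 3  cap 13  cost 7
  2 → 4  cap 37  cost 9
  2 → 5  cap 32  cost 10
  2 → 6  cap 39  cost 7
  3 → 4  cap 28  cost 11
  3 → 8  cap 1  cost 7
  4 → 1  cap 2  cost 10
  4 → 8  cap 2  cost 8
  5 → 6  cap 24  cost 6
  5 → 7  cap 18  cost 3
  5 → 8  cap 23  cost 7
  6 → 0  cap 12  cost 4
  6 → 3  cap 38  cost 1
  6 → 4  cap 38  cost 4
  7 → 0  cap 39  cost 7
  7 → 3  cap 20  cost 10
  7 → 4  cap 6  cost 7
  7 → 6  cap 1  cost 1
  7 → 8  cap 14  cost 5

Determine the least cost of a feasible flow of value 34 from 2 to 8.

Minimum cost for 34 units: 505

shortest-cost path #1: 2→0→8 push 10 @ unit cost 10 (adds 100)
shortest-cost path #2: 2→3→8 push 1 @ unit cost 14 (adds 14)
shortest-cost path #3: 2→4→8 push 2 @ unit cost 17 (adds 34)
shortest-cost path #4: 2→5→8 push 21 @ unit cost 17 (adds 357)
total cost = 505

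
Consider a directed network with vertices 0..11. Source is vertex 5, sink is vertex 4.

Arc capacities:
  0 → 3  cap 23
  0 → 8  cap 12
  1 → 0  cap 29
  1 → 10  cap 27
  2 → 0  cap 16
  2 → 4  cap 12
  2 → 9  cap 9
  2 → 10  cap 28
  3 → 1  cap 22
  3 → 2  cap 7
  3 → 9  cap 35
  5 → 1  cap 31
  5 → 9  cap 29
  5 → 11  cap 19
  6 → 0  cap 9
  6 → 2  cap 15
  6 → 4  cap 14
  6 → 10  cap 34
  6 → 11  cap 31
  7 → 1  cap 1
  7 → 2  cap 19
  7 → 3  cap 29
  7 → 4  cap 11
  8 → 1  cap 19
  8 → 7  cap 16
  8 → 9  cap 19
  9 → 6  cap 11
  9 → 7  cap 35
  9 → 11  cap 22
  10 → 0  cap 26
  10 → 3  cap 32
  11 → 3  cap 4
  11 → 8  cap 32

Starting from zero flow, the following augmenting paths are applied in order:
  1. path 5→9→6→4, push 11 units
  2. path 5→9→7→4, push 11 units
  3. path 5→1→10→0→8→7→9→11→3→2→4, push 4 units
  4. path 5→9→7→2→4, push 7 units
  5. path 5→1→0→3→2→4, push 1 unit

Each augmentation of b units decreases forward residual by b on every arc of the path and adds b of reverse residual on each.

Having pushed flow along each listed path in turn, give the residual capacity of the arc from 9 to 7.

after path 1 (5→9→6→4, push 11): res(9,7)=35
after path 2 (5→9→7→4, push 11): res(9,7)=24
after path 3 (5→1→10→0→8→7→9→11→3→2→4, push 4): res(9,7)=28
after path 4 (5→9→7→2→4, push 7): res(9,7)=21
after path 5 (5→1→0→3→2→4, push 1): res(9,7)=21

Residual capacity of (9,7): 21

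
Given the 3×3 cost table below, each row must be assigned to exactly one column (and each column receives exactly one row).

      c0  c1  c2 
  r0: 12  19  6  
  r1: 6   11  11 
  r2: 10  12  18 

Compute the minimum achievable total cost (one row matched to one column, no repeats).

optimal assignment: row0→col2 (cost 6), row1→col0 (cost 6), row2→col1 (cost 12)
total = 6 + 6 + 12 = 24

Minimum assignment cost: 24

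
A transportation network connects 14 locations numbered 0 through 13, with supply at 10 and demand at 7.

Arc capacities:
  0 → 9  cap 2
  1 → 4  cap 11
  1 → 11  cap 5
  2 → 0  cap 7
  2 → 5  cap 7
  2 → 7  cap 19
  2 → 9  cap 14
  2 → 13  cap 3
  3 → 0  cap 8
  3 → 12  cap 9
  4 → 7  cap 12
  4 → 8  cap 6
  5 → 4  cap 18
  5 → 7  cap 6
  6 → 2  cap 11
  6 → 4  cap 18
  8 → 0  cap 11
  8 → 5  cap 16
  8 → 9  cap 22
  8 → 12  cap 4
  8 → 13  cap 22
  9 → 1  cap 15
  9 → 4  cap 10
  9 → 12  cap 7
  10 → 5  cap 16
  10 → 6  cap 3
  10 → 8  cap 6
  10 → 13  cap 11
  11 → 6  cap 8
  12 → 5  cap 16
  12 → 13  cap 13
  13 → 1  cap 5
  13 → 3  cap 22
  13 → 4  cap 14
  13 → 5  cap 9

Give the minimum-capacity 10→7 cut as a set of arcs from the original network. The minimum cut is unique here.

augment #1: 10→5→7 push 6
augment #2: 10→5→4→7 push 10
augment #3: 10→6→2→7 push 3
augment #4: 10→13→4→7 push 2
augment #5: 10→13→1→11→6→2→7 push 5
max flow = 26; residual-reachable set from 10 gives S-side
cut edges (S→T): {(1,11), (4,7), (5,7), (10,6)} total cap 26

Min-cut arcs: {(1,11), (4,7), (5,7), (10,6)} (total capacity 26)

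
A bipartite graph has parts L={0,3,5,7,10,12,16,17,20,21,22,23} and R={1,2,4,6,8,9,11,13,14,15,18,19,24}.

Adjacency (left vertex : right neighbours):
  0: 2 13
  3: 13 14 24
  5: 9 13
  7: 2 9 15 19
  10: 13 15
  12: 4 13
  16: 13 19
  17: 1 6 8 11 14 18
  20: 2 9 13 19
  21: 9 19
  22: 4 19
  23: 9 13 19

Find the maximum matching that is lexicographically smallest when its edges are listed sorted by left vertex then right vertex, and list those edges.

|M| = 8 (so the lex-smallest maximum matching has 8 edges)
process left vertices in ascending order; for each, take the smallest-labelled available neighbour that still permits 8 edges overall, or leave it unmatched if none does
lex-smallest matching: {0-2, 3-14, 5-9, 7-15, 10-13, 12-4, 16-19, 17-1}

Lex-smallest maximum matching: {(0,2), (3,14), (5,9), (7,15), (10,13), (12,4), (16,19), (17,1)}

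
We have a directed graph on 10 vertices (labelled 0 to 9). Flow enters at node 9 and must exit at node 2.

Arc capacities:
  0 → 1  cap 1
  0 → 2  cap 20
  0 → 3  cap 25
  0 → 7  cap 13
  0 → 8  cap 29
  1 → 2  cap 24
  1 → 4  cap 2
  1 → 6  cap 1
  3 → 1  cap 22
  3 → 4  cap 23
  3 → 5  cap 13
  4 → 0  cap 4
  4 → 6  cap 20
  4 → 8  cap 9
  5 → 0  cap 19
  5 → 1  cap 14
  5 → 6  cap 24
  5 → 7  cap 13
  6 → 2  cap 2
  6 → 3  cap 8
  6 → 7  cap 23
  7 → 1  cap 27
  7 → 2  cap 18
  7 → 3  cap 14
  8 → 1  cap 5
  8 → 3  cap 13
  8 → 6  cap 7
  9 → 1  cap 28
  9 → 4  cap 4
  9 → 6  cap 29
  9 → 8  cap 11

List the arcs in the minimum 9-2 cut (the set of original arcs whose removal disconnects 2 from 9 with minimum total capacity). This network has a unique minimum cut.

Min-cut arcs: {(1,2), (3,5), (4,0), (6,2), (7,2)} (total capacity 61)

augment #1: 9→1→2 push 24
augment #2: 9→6→2 push 2
augment #3: 9→4→0→2 push 4
augment #4: 9→6→7→2 push 18
augment #5: 9→6→3→5→0→2 push 8
augment #6: 9→8→3→5→0→2 push 5
max flow = 61; residual-reachable set from 9 gives S-side
cut edges (S→T): {(1,2), (3,5), (4,0), (6,2), (7,2)} total cap 61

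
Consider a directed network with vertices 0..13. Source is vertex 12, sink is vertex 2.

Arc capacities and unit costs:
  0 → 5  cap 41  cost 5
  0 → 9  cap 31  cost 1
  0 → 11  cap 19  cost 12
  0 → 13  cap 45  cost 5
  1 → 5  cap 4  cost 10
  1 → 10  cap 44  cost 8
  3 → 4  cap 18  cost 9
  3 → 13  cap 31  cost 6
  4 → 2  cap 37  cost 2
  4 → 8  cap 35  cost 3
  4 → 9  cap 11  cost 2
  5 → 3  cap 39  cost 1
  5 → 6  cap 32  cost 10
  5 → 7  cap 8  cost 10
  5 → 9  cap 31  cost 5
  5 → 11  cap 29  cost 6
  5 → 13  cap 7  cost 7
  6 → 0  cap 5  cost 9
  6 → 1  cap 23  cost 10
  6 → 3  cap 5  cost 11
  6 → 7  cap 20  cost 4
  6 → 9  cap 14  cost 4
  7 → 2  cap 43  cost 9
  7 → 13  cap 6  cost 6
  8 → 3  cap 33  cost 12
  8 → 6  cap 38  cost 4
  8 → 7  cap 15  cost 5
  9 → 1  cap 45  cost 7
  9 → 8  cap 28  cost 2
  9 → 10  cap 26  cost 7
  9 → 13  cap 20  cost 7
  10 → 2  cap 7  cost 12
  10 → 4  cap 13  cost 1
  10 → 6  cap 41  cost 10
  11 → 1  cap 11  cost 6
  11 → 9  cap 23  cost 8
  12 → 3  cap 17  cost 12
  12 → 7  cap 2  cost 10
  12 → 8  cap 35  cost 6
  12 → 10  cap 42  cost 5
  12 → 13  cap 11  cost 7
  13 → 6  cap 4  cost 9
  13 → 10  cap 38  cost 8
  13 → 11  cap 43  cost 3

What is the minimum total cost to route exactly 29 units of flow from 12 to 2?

Minimum cost for 29 units: 401

shortest-cost path #1: 12→10→4→2 push 13 @ unit cost 8 (adds 104)
shortest-cost path #2: 12→10→2 push 7 @ unit cost 17 (adds 119)
shortest-cost path #3: 12→7→2 push 2 @ unit cost 19 (adds 38)
shortest-cost path #4: 12→8→7→2 push 7 @ unit cost 20 (adds 140)
total cost = 401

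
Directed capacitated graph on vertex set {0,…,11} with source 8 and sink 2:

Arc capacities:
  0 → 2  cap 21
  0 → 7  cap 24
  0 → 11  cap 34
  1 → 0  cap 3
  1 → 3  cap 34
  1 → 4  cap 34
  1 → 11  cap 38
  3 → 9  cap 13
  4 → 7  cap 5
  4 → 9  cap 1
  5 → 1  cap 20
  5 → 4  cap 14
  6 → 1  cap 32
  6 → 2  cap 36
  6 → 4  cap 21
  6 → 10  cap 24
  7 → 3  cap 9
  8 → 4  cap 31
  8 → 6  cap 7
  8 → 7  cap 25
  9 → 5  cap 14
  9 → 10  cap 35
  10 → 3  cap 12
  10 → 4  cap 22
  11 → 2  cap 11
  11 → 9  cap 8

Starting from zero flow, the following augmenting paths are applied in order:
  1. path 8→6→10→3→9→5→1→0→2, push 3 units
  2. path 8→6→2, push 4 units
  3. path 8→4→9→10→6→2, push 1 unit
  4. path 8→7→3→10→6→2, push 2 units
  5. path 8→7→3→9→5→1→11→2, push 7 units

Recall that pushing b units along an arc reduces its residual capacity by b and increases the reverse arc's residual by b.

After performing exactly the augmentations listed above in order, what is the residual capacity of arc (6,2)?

Residual capacity of (6,2): 29

after path 1 (8→6→10→3→9→5→1→0→2, push 3): res(6,2)=36
after path 2 (8→6→2, push 4): res(6,2)=32
after path 3 (8→4→9→10→6→2, push 1): res(6,2)=31
after path 4 (8→7→3→10→6→2, push 2): res(6,2)=29
after path 5 (8→7→3→9→5→1→11→2, push 7): res(6,2)=29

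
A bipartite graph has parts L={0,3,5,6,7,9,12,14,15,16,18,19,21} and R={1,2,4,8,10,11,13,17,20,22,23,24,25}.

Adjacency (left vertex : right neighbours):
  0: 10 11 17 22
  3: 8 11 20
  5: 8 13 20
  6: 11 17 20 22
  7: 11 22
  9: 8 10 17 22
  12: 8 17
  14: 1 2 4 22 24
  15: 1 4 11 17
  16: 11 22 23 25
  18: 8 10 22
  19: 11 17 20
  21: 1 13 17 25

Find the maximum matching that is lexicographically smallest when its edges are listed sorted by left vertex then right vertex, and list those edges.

|M| = 11 (so the lex-smallest maximum matching has 11 edges)
process left vertices in ascending order; for each, take the smallest-labelled available neighbour that still permits 11 edges overall, or leave it unmatched if none does
lex-smallest matching: {0-10, 3-8, 5-13, 6-11, 7-22, 9-17, 14-1, 15-4, 16-23, 19-20, 21-25}

Lex-smallest maximum matching: {(0,10), (3,8), (5,13), (6,11), (7,22), (9,17), (14,1), (15,4), (16,23), (19,20), (21,25)}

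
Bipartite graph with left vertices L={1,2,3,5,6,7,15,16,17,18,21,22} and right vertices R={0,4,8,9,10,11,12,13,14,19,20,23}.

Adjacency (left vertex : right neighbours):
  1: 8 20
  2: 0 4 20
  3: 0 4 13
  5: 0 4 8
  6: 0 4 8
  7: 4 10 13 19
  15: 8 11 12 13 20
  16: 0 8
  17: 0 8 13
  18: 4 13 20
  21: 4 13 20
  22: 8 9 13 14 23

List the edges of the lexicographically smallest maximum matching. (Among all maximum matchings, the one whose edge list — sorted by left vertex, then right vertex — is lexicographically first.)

Lex-smallest maximum matching: {(1,8), (2,0), (3,4), (7,10), (15,11), (17,13), (18,20), (22,9)}

|M| = 8 (so the lex-smallest maximum matching has 8 edges)
process left vertices in ascending order; for each, take the smallest-labelled available neighbour that still permits 8 edges overall, or leave it unmatched if none does
lex-smallest matching: {1-8, 2-0, 3-4, 7-10, 15-11, 17-13, 18-20, 22-9}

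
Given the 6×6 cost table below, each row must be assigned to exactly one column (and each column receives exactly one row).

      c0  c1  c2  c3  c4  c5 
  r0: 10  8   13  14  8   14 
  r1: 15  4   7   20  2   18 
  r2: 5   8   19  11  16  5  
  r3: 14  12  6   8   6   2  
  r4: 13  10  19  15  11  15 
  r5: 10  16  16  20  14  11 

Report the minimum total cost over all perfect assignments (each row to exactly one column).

optimal assignment: row0→col1 (cost 8), row1→col4 (cost 2), row2→col5 (cost 5), row3→col2 (cost 6), row4→col3 (cost 15), row5→col0 (cost 10)
total = 8 + 2 + 5 + 6 + 15 + 10 = 46

Minimum assignment cost: 46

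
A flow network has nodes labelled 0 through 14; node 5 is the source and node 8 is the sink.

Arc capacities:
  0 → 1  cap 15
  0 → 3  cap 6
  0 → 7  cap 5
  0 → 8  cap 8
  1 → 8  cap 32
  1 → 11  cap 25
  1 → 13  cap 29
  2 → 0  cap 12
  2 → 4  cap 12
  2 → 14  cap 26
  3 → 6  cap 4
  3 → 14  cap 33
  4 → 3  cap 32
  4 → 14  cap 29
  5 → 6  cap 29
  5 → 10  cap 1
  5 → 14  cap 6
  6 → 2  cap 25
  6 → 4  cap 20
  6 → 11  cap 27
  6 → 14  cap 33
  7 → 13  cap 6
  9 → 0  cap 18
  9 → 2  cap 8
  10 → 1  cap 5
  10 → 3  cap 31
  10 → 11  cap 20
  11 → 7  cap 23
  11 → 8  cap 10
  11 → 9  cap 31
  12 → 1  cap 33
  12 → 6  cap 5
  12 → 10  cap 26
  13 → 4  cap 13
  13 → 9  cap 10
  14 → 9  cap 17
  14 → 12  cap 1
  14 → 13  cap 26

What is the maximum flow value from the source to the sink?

Maximum flow value: 35

augment #1: 5→6→11→8 bottleneck 10, total now 10
augment #2: 5→10→1→8 bottleneck 1, total now 11
augment #3: 5→6→2→0→8 bottleneck 8, total now 19
augment #4: 5→14→12→1→8 bottleneck 1, total now 20
augment #5: 5→6→2→0→1→8 bottleneck 4, total now 24
augment #6: 5→14→9→0→1→8 bottleneck 5, total now 29
augment #7: 5→6→11→9→0→1→8 bottleneck 6, total now 35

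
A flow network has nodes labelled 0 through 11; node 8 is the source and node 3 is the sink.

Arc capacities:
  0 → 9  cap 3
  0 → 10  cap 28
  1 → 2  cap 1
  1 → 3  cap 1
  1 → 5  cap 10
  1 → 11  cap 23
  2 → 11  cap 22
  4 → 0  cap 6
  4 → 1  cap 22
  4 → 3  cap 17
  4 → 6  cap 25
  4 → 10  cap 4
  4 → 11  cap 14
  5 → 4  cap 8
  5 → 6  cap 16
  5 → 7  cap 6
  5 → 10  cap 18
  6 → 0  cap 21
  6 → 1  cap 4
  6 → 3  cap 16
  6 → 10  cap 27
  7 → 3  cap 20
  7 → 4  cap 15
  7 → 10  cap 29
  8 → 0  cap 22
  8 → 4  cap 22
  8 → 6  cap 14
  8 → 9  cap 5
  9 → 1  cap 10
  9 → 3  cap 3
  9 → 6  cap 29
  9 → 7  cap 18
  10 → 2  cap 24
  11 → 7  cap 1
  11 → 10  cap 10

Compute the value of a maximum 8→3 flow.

Maximum flow value: 45

augment #1: 8→4→3 bottleneck 17, total now 17
augment #2: 8→6→3 bottleneck 14, total now 31
augment #3: 8→9→3 bottleneck 3, total now 34
augment #4: 8→4→1→3 bottleneck 1, total now 35
augment #5: 8→4→6→3 bottleneck 2, total now 37
augment #6: 8→9→7→3 bottleneck 2, total now 39
augment #7: 8→0→9→7→3 bottleneck 3, total now 42
augment #8: 8→4→11→7→3 bottleneck 1, total now 43
augment #9: 8→4→1→5→7→3 bottleneck 1, total now 44
augment #10: 8→0→10→2→11→4→1→5→7→3 bottleneck 1, total now 45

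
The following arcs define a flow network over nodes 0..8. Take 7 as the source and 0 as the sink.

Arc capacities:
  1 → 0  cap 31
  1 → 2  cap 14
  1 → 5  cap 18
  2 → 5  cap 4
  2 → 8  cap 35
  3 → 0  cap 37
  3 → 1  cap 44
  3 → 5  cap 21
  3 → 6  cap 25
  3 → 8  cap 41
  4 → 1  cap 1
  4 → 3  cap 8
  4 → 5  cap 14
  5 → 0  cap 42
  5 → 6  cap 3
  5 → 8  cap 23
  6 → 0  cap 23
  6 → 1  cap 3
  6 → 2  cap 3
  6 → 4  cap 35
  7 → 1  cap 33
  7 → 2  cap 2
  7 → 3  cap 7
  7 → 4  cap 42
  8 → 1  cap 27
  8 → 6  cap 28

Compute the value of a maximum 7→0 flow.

augment #1: 7→1→0 bottleneck 31, total now 31
augment #2: 7→3→0 bottleneck 7, total now 38
augment #3: 7→1→5→0 bottleneck 2, total now 40
augment #4: 7→2→5→0 bottleneck 2, total now 42
augment #5: 7→4→3→0 bottleneck 8, total now 50
augment #6: 7→4→5→0 bottleneck 14, total now 64
augment #7: 7→4→1→5→0 bottleneck 1, total now 65

Maximum flow value: 65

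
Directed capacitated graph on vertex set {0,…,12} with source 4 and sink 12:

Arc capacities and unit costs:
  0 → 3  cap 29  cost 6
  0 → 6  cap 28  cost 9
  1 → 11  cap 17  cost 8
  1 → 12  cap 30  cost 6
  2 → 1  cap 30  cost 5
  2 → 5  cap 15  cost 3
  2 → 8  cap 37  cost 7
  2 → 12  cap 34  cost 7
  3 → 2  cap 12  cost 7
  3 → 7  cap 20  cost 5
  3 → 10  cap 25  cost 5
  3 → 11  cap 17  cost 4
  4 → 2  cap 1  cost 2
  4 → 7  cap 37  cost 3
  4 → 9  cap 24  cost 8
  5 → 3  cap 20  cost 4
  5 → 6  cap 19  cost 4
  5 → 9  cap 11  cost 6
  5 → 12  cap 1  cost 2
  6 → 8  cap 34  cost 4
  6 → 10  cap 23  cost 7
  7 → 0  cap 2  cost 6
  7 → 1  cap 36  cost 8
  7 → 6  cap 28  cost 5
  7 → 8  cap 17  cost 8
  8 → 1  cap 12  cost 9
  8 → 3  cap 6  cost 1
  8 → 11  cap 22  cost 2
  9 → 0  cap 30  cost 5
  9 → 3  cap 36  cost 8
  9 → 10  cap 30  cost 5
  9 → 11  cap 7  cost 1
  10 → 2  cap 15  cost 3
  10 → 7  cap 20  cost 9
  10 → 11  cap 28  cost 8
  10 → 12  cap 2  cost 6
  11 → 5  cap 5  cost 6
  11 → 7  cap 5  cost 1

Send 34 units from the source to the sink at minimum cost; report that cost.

Minimum cost for 34 units: 574

shortest-cost path #1: 4→2→5→12 push 1 @ unit cost 7 (adds 7)
shortest-cost path #2: 4→7→1→12 push 30 @ unit cost 17 (adds 510)
shortest-cost path #3: 4→9→10→12 push 2 @ unit cost 19 (adds 38)
shortest-cost path #4: 4→9→11→5→2→12 push 1 @ unit cost 19 (adds 19)
total cost = 574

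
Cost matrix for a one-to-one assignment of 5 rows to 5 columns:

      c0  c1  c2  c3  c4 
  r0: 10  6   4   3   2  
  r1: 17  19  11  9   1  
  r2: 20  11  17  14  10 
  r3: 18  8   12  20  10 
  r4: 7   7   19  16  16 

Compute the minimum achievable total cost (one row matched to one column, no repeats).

one of 2 optimal assignments: row0→col2 (cost 4), row1→col4 (cost 1), row2→col3 (cost 14), row3→col1 (cost 8), row4→col0 (cost 7)
total = 4 + 1 + 14 + 8 + 7 = 34

Minimum assignment cost: 34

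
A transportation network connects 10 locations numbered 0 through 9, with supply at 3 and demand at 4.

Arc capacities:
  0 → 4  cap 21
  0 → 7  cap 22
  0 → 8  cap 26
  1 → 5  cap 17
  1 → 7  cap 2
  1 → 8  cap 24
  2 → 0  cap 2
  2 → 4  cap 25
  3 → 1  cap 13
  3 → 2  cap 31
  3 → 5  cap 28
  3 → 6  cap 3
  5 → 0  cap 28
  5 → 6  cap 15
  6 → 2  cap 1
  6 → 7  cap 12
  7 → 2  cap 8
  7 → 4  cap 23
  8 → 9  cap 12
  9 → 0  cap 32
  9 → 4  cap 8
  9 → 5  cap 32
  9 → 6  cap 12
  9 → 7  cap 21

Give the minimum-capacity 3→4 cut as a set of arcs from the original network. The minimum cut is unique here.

Min-cut arcs: {(2,0), (2,4), (3,1), (3,5), (3,6)} (total capacity 71)

augment #1: 3→2→4 push 25
augment #2: 3→1→7→4 push 2
augment #3: 3→2→0→4 push 2
augment #4: 3→5→0→4 push 19
augment #5: 3→6→7→4 push 3
augment #6: 3→1→8→9→4 push 8
augment #7: 3→5→0→7→4 push 9
augment #8: 3→1→5→6→7→4 push 3
max flow = 71; residual-reachable set from 3 gives S-side
cut edges (S→T): {(2,0), (2,4), (3,1), (3,5), (3,6)} total cap 71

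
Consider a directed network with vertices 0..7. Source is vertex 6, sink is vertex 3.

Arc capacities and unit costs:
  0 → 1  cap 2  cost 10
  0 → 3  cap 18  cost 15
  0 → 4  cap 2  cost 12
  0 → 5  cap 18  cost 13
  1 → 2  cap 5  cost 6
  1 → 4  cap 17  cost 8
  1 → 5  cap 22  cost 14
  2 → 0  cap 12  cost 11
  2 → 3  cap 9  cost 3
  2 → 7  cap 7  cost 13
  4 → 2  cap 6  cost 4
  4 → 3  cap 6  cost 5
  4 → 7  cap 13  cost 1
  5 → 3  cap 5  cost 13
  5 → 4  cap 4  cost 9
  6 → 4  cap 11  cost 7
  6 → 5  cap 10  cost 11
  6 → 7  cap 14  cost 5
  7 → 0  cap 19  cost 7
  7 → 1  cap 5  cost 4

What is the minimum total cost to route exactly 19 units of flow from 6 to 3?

Minimum cost for 19 units: 310

shortest-cost path #1: 6→4→3 push 6 @ unit cost 12 (adds 72)
shortest-cost path #2: 6→4→2→3 push 5 @ unit cost 14 (adds 70)
shortest-cost path #3: 6→7→1→2→3 push 4 @ unit cost 18 (adds 72)
shortest-cost path #4: 6→5→3 push 4 @ unit cost 24 (adds 96)
total cost = 310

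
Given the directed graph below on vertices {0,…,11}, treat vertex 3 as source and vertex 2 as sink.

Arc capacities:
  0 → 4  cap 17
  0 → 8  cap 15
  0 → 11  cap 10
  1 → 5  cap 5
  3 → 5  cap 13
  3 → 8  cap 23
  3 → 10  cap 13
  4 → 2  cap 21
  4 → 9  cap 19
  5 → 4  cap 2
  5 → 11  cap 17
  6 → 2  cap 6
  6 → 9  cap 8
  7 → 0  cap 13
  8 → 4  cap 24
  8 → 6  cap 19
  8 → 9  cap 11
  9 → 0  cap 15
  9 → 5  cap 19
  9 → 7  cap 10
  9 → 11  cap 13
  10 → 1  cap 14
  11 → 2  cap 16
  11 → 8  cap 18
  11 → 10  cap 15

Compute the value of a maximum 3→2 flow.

Maximum flow value: 41

augment #1: 3→5→4→2 bottleneck 2, total now 2
augment #2: 3→5→11→2 bottleneck 11, total now 13
augment #3: 3→8→4→2 bottleneck 19, total now 32
augment #4: 3→8→6→2 bottleneck 4, total now 36
augment #5: 3→10→1→5→11→2 bottleneck 5, total now 41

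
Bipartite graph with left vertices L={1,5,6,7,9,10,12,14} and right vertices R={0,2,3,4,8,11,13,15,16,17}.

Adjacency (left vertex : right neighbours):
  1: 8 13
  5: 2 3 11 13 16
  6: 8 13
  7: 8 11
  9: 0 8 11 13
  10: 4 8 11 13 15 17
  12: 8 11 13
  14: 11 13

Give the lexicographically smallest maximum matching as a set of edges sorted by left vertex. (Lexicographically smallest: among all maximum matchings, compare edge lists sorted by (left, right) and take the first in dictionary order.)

Lex-smallest maximum matching: {(1,8), (5,2), (6,13), (7,11), (9,0), (10,4)}

|M| = 6 (so the lex-smallest maximum matching has 6 edges)
process left vertices in ascending order; for each, take the smallest-labelled available neighbour that still permits 6 edges overall, or leave it unmatched if none does
lex-smallest matching: {1-8, 5-2, 6-13, 7-11, 9-0, 10-4}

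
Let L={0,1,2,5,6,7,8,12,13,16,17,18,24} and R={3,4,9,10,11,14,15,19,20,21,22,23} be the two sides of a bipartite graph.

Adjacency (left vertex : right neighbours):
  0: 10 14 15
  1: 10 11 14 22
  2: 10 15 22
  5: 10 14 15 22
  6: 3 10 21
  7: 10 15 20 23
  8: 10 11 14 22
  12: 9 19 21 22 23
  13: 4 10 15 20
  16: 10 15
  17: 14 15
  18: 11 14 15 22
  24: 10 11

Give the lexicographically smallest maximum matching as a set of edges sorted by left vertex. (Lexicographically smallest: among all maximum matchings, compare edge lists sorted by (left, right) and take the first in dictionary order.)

Lex-smallest maximum matching: {(0,10), (1,11), (2,15), (5,14), (6,3), (7,20), (8,22), (12,9), (13,4)}

|M| = 9 (so the lex-smallest maximum matching has 9 edges)
process left vertices in ascending order; for each, take the smallest-labelled available neighbour that still permits 9 edges overall, or leave it unmatched if none does
lex-smallest matching: {0-10, 1-11, 2-15, 5-14, 6-3, 7-20, 8-22, 12-9, 13-4}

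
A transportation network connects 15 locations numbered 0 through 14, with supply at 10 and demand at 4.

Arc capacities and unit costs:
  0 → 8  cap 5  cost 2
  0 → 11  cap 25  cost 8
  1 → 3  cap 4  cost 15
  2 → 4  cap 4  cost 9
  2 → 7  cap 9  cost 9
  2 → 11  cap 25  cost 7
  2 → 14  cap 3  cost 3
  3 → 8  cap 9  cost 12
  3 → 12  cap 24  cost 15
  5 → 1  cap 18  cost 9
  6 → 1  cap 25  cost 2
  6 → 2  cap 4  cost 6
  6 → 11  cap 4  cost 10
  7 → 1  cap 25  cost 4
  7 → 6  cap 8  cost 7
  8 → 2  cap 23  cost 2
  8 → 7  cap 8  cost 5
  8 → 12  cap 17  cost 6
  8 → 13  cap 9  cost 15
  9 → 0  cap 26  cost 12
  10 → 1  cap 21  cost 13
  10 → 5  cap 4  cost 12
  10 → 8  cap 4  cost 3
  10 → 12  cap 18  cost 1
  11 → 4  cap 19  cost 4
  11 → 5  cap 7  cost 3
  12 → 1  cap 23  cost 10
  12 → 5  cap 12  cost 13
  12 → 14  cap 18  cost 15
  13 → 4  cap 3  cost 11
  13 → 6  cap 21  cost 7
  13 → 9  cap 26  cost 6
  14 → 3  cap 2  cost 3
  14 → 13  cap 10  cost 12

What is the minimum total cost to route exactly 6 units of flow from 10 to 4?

shortest-cost path #1: 10→8→2→4 push 4 @ unit cost 14 (adds 56)
shortest-cost path #2: 10→12→14→13→4 push 2 @ unit cost 39 (adds 78)
total cost = 134

Minimum cost for 6 units: 134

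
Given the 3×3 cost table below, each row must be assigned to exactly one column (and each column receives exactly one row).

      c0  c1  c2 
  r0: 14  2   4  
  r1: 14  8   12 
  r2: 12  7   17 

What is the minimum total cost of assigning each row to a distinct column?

Minimum assignment cost: 24

optimal assignment: row0→col2 (cost 4), row1→col1 (cost 8), row2→col0 (cost 12)
total = 4 + 8 + 12 = 24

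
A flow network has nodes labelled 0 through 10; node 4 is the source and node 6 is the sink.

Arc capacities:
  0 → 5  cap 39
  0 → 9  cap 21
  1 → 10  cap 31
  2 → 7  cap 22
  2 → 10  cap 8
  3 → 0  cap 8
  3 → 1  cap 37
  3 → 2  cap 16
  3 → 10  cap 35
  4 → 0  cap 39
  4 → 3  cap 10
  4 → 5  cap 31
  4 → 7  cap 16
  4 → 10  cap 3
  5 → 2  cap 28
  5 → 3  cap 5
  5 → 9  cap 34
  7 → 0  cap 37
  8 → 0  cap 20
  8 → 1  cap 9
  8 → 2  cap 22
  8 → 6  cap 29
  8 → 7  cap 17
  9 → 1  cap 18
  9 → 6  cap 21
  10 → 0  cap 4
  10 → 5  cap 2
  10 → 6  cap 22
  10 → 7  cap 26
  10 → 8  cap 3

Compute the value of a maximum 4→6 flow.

Maximum flow value: 46

augment #1: 4→10→6 bottleneck 3, total now 3
augment #2: 4→0→9→6 bottleneck 21, total now 24
augment #3: 4→3→10→6 bottleneck 10, total now 34
augment #4: 4→5→2→10→6 bottleneck 8, total now 42
augment #5: 4→5→3→10→6 bottleneck 1, total now 43
augment #6: 4→5→3→10→8→6 bottleneck 3, total now 46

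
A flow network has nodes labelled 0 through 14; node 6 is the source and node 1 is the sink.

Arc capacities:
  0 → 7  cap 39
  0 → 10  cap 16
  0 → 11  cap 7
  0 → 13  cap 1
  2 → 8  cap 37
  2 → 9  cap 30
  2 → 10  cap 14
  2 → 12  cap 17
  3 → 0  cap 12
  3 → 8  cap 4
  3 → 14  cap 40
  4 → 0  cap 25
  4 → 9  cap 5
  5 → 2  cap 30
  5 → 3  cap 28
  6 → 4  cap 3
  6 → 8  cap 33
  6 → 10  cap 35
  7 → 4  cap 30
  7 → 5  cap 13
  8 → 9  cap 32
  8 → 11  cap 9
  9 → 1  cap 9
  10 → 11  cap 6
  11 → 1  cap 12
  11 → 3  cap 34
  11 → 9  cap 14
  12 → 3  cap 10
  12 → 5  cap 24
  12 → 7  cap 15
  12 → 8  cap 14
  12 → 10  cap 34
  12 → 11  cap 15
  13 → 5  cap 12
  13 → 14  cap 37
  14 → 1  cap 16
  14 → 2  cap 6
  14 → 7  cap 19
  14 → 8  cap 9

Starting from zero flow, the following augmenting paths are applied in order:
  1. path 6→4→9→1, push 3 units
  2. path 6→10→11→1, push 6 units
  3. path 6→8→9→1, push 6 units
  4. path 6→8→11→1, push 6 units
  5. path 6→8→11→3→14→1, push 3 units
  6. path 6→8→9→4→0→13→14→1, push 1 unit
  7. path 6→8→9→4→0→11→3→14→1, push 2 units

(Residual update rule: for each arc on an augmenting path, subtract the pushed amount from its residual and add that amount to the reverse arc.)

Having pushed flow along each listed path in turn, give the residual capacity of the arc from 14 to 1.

Residual capacity of (14,1): 10

after path 1 (6→4→9→1, push 3): res(14,1)=16
after path 2 (6→10→11→1, push 6): res(14,1)=16
after path 3 (6→8→9→1, push 6): res(14,1)=16
after path 4 (6→8→11→1, push 6): res(14,1)=16
after path 5 (6→8→11→3→14→1, push 3): res(14,1)=13
after path 6 (6→8→9→4→0→13→14→1, push 1): res(14,1)=12
after path 7 (6→8→9→4→0→11→3→14→1, push 2): res(14,1)=10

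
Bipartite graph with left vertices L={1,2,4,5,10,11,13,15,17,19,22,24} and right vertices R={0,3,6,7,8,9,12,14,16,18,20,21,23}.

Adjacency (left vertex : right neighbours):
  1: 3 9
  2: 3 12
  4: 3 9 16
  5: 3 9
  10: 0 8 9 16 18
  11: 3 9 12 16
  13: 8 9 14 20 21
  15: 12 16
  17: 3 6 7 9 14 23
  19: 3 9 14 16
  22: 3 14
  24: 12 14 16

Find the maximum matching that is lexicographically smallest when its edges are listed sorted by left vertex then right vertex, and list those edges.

|M| = 8 (so the lex-smallest maximum matching has 8 edges)
process left vertices in ascending order; for each, take the smallest-labelled available neighbour that still permits 8 edges overall, or leave it unmatched if none does
lex-smallest matching: {1-3, 2-12, 4-9, 10-0, 11-16, 13-8, 17-6, 19-14}

Lex-smallest maximum matching: {(1,3), (2,12), (4,9), (10,0), (11,16), (13,8), (17,6), (19,14)}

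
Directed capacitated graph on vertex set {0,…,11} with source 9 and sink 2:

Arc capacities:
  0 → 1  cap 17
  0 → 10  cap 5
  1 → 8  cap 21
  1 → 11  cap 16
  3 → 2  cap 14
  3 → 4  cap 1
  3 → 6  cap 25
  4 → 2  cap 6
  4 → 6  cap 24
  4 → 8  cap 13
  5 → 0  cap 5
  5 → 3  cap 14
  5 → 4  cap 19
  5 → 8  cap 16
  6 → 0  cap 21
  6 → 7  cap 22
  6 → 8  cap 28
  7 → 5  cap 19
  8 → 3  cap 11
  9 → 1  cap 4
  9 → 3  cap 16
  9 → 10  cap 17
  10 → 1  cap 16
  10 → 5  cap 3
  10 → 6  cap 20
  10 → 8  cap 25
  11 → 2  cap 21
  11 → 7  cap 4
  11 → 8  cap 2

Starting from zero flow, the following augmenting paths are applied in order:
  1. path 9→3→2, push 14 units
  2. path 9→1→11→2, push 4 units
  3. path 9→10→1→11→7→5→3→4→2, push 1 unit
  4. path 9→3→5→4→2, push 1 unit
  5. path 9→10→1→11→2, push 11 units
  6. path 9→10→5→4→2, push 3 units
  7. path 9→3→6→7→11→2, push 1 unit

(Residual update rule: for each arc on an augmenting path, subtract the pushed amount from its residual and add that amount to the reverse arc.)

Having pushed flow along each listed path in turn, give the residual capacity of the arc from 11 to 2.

after path 1 (9→3→2, push 14): res(11,2)=21
after path 2 (9→1→11→2, push 4): res(11,2)=17
after path 3 (9→10→1→11→7→5→3→4→2, push 1): res(11,2)=17
after path 4 (9→3→5→4→2, push 1): res(11,2)=17
after path 5 (9→10→1→11→2, push 11): res(11,2)=6
after path 6 (9→10→5→4→2, push 3): res(11,2)=6
after path 7 (9→3→6→7→11→2, push 1): res(11,2)=5

Residual capacity of (11,2): 5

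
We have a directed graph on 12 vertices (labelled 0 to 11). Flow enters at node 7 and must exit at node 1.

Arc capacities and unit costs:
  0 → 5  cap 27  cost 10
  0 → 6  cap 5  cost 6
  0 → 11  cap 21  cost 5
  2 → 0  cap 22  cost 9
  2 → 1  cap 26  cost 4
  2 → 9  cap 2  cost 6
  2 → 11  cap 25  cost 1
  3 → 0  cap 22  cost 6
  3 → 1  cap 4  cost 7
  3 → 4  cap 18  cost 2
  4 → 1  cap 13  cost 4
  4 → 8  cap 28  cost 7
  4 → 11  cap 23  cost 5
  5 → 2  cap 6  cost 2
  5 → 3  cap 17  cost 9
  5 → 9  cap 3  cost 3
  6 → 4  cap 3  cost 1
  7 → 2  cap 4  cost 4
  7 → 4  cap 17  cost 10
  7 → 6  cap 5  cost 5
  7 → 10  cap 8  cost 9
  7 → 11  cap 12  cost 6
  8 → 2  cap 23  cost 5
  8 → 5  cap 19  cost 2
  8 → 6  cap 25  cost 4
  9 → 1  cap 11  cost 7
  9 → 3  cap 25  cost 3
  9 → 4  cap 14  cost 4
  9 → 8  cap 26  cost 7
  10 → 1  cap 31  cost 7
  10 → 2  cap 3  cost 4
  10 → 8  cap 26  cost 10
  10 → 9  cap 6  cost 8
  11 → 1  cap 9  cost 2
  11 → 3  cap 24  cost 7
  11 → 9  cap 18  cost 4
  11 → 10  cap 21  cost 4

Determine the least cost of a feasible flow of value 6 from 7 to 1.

shortest-cost path #1: 7→2→11→1 push 4 @ unit cost 7 (adds 28)
shortest-cost path #2: 7→11→1 push 2 @ unit cost 8 (adds 16)
total cost = 44

Minimum cost for 6 units: 44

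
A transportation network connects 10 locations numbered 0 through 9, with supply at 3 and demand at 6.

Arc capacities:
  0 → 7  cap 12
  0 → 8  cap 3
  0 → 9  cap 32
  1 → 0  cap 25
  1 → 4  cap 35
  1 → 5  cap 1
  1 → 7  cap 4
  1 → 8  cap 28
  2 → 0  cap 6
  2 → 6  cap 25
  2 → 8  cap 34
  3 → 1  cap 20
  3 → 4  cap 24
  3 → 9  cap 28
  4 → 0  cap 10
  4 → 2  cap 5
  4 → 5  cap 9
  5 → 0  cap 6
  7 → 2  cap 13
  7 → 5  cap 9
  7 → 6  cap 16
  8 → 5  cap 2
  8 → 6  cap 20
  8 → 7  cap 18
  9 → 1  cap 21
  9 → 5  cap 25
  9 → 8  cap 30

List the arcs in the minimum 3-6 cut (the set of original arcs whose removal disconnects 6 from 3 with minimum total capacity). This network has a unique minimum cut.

augment #1: 3→1→7→6 push 4
augment #2: 3→1→8→6 push 16
augment #3: 3→4→2→6 push 5
augment #4: 3→9→8→6 push 4
augment #5: 3→4→0→7→6 push 10
augment #6: 3→9→8→7→6 push 2
augment #7: 3→9→8→7→2→6 push 13
max flow = 54; residual-reachable set from 3 gives S-side
cut edges (S→T): {(4,2), (7,2), (7,6), (8,6)} total cap 54

Min-cut arcs: {(4,2), (7,2), (7,6), (8,6)} (total capacity 54)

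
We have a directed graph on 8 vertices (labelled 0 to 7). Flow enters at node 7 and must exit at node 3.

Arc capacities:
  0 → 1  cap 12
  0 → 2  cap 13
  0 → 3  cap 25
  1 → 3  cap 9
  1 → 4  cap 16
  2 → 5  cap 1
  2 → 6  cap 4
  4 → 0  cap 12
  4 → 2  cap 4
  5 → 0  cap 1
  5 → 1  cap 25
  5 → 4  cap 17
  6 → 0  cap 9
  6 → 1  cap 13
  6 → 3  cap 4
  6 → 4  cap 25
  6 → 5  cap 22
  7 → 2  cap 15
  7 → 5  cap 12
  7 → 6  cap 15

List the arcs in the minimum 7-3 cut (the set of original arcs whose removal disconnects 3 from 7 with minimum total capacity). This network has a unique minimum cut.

augment #1: 7→6→3 push 4
augment #2: 7→5→0→3 push 1
augment #3: 7→5→1→3 push 9
augment #4: 7→6→0→3 push 9
augment #5: 7→5→4→0→3 push 2
augment #6: 7→6→4→0→3 push 2
augment #7: 7→2→5→4→0→3 push 1
augment #8: 7→2→6→4→0→3 push 4
max flow = 32; residual-reachable set from 7 gives S-side
cut edges (S→T): {(2,5), (2,6), (7,5), (7,6)} total cap 32

Min-cut arcs: {(2,5), (2,6), (7,5), (7,6)} (total capacity 32)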